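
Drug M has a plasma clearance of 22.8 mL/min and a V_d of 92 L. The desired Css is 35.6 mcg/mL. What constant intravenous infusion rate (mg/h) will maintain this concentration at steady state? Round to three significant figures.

48.7 mg/h

CL = 22.8 mL/min × 60/1000 = 1.368 L/h
Vd does not affect the maintenance rate; only clearance governs steady-state input.
Infusion rate = CL · Css = 1.368 L/h × 35.6 mg/L = 48.70 mg/h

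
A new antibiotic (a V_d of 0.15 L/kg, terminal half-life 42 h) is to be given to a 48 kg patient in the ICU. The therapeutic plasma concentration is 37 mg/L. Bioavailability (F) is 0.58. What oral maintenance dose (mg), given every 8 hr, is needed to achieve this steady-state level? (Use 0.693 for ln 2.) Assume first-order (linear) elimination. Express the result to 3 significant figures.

60.6 mg

Vd = 0.15 L/kg × 48 kg = 7.200 L
CL = ln 2 · Vd / t½ = 0.693 × 7.200 / 42 = 0.1188 L/h
D = CL × Css × τ / F = 0.1188 × 37 × 8 / 0.58 = 60.63 mg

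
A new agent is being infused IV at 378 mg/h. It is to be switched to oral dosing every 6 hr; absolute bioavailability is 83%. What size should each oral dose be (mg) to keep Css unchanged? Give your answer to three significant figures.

To maintain the same Css, the systemic dosing rate must be unchanged: F·D/τ = infusion rate.
D = rate × τ / F = 378 × 6 / 0.83 = 2733 mg

2730 mg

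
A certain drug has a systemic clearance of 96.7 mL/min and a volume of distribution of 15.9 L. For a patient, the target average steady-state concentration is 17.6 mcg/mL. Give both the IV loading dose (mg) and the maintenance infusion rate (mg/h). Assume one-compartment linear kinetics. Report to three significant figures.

(a) 280 mg; (b) 102 mg/h

Loading dose = Vd × C = 15.90 × 17.6 = 279.8 mg
CL = 96.7 mL/min × 60/1000 = 5.802 L/h
Infusion rate = 5.802 L/h × 17.6 mg/L = 102.1 mg/h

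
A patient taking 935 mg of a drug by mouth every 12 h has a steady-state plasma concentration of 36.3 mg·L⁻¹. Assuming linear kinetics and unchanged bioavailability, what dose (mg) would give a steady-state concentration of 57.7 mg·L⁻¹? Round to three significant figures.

For first-order elimination, Css ∝ F·D/(CL·τ); F and CL are unchanged, so Css ∝ D/τ.
D₂ = D₁ × (Css,target / Css,current) = 935 × 57.7/36.3 = 1486 mg

1490 mg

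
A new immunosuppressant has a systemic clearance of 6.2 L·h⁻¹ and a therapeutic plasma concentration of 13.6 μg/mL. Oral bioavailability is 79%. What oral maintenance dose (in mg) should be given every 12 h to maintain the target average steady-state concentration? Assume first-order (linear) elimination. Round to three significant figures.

1280 mg

D = CL × Css × τ / F = 6.200 × 13.6 × 12 / 0.79 = 1281 mg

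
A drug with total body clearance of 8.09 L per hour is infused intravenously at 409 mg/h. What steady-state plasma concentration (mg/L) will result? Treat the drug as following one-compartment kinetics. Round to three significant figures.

50.6 mg/L

Css = rate / CL = 409 / 8.090 = 50.56 mg/L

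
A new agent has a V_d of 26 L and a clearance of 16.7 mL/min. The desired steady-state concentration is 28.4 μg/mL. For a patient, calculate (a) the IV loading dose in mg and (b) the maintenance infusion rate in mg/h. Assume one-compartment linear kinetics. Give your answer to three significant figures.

Loading: fill Vd to C_target → 26.00 L × 28.4 mg/L = 738.4 mg
Convert clearance: 16.7 mL/min × 60 min/h ÷ 1000 mL/L = 1.002 L/h
Maintenance infusion rate = CL × Css = 1.002 × 28.4 = 28.46 mg/h

(a) 738 mg; (b) 28.5 mg/h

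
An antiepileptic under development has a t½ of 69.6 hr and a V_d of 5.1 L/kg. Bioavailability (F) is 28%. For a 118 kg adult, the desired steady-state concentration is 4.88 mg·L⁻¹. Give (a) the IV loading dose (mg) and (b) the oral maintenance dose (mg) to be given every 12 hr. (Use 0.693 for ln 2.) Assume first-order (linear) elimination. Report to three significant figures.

(a) 2940 mg; (b) 1250 mg

Total Vd = 5.1 × 118 = 601.8 L
LD = Vd × C = 601.8 × 4.88 = 2937 mg
CL = 0.693 × Vd / t½ = 0.693 × 601.8 / 69.6 = 5.992 L/h
D = CL × Css × τ / F = 5.992 × 4.88 × 12 / 0.28 = 1253 mg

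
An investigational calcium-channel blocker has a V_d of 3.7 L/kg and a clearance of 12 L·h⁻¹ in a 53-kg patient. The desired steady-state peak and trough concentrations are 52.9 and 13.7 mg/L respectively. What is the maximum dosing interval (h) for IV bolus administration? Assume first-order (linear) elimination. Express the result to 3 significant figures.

Vd = 3.7 L/kg × 53 kg = 196.1 L
k = CL / Vd = 12.00 / 196.1 = 0.06119 h⁻¹
Between IV bolus doses, concentration decays as C = C₀·e^(−kτ), so C_peak/C_trough = e^(kτ).
τ_max = ln(C_peak/C_trough) / k = ln(52.9/13.7) / 0.06119 = 1.351 / 0.06119 = 22.08 h

22.1 h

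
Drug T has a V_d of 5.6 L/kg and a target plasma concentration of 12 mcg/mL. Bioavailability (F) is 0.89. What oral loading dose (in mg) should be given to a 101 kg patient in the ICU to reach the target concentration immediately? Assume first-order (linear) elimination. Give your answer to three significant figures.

7630 mg

Vd(total) = 101 kg × 5.6 L/kg = 565.6 L
LD = Vd × C / F = 565.6 × 12.00 / 0.89 = 7626 mg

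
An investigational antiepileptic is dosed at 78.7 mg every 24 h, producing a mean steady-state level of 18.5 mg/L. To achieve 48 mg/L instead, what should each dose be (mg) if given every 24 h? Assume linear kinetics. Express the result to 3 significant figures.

For first-order elimination, Css ∝ F·D/(CL·τ); F and CL are unchanged, so Css ∝ D/τ.
D₂ = D₁ × (Css,target / Css,current) = 78.7 × 48/18.5 = 204.2 mg

204 mg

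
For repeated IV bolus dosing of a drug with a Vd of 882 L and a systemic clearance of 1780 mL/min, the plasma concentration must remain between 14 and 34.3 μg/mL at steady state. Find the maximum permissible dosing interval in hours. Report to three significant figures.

CL = 1780 mL/min × 60/1000 = 106.8 L/h
k = CL / Vd = 106.8 / 882.0 = 0.1211 h⁻¹
Between IV bolus doses, concentration decays as C = C₀·e^(−kτ), so C_peak/C_trough = e^(kτ).
τ_max = ln(C_peak/C_trough) / k = ln(34.3/14) / 0.1211 = 0.8961 / 0.1211 = 7.400 h

7.40 h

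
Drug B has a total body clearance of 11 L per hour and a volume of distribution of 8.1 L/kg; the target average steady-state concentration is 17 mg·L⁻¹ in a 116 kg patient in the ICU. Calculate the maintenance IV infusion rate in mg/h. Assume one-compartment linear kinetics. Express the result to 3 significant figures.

187 mg/h

Maintenance depends on clearance, not Vd — rate in must match rate out.
Infusion rate = CL · Css = 11.00 L/h × 17 mg/L = 187.0 mg/h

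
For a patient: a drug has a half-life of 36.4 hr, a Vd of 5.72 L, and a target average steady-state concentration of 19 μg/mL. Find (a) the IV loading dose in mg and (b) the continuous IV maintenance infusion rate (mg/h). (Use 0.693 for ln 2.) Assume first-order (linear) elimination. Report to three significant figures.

LD = Vd × C = 5.720 × 19 = 108.7 mg
CL = 0.693 × Vd / t½ = 0.693 × 5.720 / 36.4 = 0.1089 L/h
Infusion rate = CL × Css = 0.1089 × 19 = 2.069 mg/h

(a) 109 mg; (b) 2.07 mg/h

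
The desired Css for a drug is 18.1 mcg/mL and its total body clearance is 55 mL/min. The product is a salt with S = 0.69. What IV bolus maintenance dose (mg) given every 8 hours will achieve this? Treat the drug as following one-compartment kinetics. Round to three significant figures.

693 mg

CL = 55 mL/min = 55 × 0.06 = 3.300 L/h
At steady state, dose per interval replaces the amount cleared in that interval: S·D/τ = CL·Css.
D = CL × Css × τ / S = 3.300 × 18.1 × 8 / 0.69 = 692.5 mg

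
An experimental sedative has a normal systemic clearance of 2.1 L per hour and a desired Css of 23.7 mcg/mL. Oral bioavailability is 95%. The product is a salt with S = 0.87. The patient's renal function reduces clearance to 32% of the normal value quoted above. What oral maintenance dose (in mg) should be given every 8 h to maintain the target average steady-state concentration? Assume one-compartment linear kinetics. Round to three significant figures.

154 mg

Patient clearance = 0.32 × 2.100 = 0.6720 L/h
D = CL × Css × τ / F / S = 0.6720 × 23.7 × 8 / 0.95 / 0.87 = 154.2 mg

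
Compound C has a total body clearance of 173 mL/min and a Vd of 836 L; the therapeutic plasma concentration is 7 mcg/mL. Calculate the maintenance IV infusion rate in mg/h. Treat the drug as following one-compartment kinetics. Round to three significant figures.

72.7 mg/h

CL = 173 mL/min × 60/1000 = 10.38 L/h
At steady state, infusion rate equals elimination rate: rate in = CL × Css.
Rate = CL × Css = 10.38 × 7 = 72.66 mg/h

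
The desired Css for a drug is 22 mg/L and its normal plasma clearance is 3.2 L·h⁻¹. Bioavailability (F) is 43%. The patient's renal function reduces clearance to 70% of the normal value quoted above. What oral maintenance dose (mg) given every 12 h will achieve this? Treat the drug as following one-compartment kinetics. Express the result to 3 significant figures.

Patient clearance = 0.7 × 3.200 = 2.240 L/h
D = CL × Css × τ / F = 2.240 × 22 × 12 / 0.43 = 1375 mg

1380 mg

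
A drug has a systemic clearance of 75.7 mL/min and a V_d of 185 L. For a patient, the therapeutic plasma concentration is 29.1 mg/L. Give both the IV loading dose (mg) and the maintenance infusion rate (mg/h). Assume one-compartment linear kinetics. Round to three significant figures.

(a) 5380 mg; (b) 132 mg/h

LD = Vd · C_target = 185.0 × 29.1 = 5384 mg
CL = 75.7 mL/min × 60/1000 = 4.542 L/h
Maintenance infusion rate = CL × Css = 4.542 × 29.1 = 132.2 mg/h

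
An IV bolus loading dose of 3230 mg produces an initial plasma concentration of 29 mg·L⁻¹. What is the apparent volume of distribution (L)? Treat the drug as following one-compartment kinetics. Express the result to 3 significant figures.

Immediately after an IV bolus, C₀ = Dose / Vd, so Vd = Dose / C₀.
Vd = 3230 / 29 = 111.4 L

111 L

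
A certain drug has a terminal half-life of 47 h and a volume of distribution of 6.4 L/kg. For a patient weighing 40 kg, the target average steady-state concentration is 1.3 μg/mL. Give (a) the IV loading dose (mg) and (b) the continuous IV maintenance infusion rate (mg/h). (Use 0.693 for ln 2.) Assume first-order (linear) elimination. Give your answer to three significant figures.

(a) 333 mg; (b) 4.91 mg/h

Vd = 6.4 L/kg × 40 kg = 256.0 L
LD = Vd × C = 256.0 × 1.3 = 332.8 mg
CL = 0.693 × Vd / t½ = 0.693 × 256.0 / 47 = 3.775 L/h
Infusion rate = CL × Css = 3.775 × 1.3 = 4.908 mg/h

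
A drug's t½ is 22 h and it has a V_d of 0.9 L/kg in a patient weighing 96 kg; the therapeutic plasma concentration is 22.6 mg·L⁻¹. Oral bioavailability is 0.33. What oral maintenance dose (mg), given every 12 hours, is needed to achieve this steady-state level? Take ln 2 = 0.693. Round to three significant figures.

Vd(total) = 96 kg × 0.9 L/kg = 86.40 L
k = 0.693/22 = 0.03150 h⁻¹, so CL = k·Vd = 0.03150 × 86.40 = 2.722 L/h
D = CL × Css × τ / F = 2.722 × 22.6 × 12 / 0.33 = 2237 mg

2240 mg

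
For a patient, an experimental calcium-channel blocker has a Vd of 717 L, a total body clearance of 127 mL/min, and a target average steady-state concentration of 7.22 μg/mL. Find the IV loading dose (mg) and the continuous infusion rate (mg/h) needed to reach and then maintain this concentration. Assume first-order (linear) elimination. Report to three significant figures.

(a) 5180 mg; (b) 55.0 mg/h

LD = Vd · C_target = 717.0 × 7.22 = 5177 mg
CL = 127 mL/min × 60/1000 = 7.620 L/h
Maintenance: replace elimination → rate = CL × Css = 7.620 × 7.22 = 55.02 mg/h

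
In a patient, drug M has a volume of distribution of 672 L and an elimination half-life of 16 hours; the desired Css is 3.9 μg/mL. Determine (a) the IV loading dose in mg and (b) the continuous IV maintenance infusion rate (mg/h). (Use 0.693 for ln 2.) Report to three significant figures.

(a) 2620 mg; (b) 114 mg/h

LD = Vd × C = 672.0 × 3.9 = 2621 mg
CL = 0.693 × Vd / t½ = 0.693 × 672.0 / 16 = 29.11 L/h
Infusion rate = CL × Css = 29.11 × 3.9 = 113.5 mg/h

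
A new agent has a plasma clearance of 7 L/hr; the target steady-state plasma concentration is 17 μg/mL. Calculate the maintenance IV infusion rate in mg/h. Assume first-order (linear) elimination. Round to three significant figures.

119 mg/h

At steady state, infusion rate equals elimination rate: rate in = CL × Css.
Rate = CL × Css = 7.000 × 17 = 119.0 mg/h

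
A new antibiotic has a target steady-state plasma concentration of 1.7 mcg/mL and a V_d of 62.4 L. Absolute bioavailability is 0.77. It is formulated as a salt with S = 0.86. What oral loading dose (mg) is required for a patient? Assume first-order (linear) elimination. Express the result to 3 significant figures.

LD = Vd × C / F / S = 62.40 × 1.700 / 0.77 / 0.86 = 160.2 mg

160 mg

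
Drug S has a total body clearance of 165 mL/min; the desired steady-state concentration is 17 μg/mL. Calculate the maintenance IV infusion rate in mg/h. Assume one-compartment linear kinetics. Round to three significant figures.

168 mg/h

CL = 165 mL/min = 165 × 0.06 = 9.900 L/h
At steady state, infusion rate equals elimination rate: rate in = CL × Css.
Infusion rate = CL · Css = 9.900 L/h × 17 mg/L = 168.3 mg/h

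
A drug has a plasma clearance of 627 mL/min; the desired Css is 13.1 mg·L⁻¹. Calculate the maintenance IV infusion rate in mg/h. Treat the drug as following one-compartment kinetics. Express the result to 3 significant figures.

493 mg/h

CL = 627 mL/min × 60/1000 = 37.62 L/h
At steady state, infusion rate equals elimination rate: rate in = CL × Css.
R₀ = 37.62 × 13.1 = 492.8 mg/h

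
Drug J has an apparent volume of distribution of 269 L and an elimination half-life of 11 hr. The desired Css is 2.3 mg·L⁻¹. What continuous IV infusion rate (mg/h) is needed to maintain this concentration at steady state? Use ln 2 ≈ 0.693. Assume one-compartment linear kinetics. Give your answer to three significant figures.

39.0 mg/h

CL = ln 2 · Vd / t½ = 0.693 × 269.0 / 11 = 16.95 L/h
Infusion rate = CL × Css = 16.95 × 2.3 = 38.99 mg/h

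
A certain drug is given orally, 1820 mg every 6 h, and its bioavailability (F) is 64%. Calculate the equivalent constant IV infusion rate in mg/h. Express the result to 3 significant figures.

Equivalent systemic input: infusion rate = F·D/τ.
Rate = 0.64 × 1820 / 6 = 194.1 mg/h

194 mg/h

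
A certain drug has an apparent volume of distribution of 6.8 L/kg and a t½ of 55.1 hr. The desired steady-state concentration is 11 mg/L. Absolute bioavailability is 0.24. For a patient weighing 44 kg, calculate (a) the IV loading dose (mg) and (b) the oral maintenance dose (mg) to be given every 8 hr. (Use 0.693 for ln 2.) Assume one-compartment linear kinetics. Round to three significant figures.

(a) 3290 mg; (b) 1380 mg

Vd(total) = 44 kg × 6.8 L/kg = 299.2 L
LD = Vd × C = 299.2 × 11 = 3291 mg
CL = 0.693 × Vd / t½ = 0.693 × 299.2 / 55.1 = 3.763 L/h
D = CL × Css × τ / F = 3.763 × 11 × 8 / 0.24 = 1380 mg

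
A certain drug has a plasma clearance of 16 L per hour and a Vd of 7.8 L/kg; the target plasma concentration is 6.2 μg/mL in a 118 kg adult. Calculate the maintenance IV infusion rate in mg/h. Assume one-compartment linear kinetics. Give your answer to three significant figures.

Rate = CL × Css = 16.00 × 6.2 = 99.20 mg/h

99.2 mg/h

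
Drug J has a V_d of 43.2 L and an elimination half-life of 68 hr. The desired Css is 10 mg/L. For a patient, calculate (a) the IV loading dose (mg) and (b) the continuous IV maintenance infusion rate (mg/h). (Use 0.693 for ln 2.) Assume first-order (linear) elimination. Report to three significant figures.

(a) 432 mg; (b) 4.40 mg/h

LD = Vd × C = 43.20 × 10 = 432.0 mg
CL = 0.693 × Vd / t½ = 0.693 × 43.20 / 68 = 0.4403 L/h
Infusion rate = CL × Css = 0.4403 × 10 = 4.403 mg/h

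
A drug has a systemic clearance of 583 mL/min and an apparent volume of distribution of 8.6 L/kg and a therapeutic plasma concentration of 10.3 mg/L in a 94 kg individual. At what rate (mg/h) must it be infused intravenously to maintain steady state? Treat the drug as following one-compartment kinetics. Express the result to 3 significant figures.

360 mg/h

CL = 583 mL/min × 60/1000 = 34.98 L/h
At steady state, infusion rate equals elimination rate: rate in = CL × Css.
R₀ = 34.98 × 10.3 = 360.3 mg/h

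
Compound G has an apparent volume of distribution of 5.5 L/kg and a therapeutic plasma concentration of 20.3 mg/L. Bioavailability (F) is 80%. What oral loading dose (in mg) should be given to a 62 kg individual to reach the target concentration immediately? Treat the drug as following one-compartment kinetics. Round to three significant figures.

8650 mg

Vd(total) = 62 kg × 5.5 L/kg = 341.0 L
LD = Vd × C / F = 341.0 × 20.30 / 0.8 = 8653 mg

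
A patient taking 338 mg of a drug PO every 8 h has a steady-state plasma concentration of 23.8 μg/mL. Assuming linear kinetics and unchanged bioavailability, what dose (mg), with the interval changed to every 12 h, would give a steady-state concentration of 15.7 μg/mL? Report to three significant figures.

With linear kinetics, Css is proportional to dose rate (D/τ) at fixed clearance.
D₂ = D₁ × (Css,target / Css,current) × (τ₂/τ₁) = 338 × (15.7/23.8) × (12/8) = 334.4 mg

334 mg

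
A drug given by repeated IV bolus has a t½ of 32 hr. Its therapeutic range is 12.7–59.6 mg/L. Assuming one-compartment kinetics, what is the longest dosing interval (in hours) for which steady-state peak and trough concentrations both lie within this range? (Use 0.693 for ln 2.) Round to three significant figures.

k = 0.693 / t½ = 0.693 / 32 = 0.02166 h⁻¹
Between IV bolus doses, concentration decays as C = C₀·e^(−kτ), so C_peak/C_trough = e^(kτ).
τ_max = ln(C_peak/C_trough) / k = ln(59.6/12.7) / 0.02166 = 1.546 / 0.02166 = 71.38 h

71.4 h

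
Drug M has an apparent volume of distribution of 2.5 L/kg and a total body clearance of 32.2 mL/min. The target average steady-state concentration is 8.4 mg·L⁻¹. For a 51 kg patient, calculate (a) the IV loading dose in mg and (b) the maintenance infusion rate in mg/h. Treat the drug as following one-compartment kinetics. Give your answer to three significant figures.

Total Vd = 2.5 × 51 = 127.5 L
Loading dose = Vd × C = 127.5 × 8.4 = 1071 mg
CL = 32.2 mL/min = 32.2 × 0.06 = 1.932 L/h
Maintenance: replace elimination → rate = CL × Css = 1.932 × 8.4 = 16.23 mg/h

(a) 1070 mg; (b) 16.2 mg/h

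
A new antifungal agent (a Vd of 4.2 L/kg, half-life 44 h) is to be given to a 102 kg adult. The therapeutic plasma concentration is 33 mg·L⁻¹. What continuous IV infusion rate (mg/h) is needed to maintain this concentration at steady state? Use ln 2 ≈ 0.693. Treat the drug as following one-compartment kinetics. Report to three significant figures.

Total Vd = 4.2 × 102 = 428.4 L
k = 0.693/44 = 0.01575 h⁻¹, so CL = k·Vd = 0.01575 × 428.4 = 6.747 L/h
Infusion rate = CL × Css = 6.747 × 33 = 222.7 mg/h

223 mg/h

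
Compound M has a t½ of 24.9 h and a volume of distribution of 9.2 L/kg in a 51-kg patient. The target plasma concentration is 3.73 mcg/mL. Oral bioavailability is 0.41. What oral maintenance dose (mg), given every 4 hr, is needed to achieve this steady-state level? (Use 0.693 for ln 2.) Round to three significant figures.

475 mg

Total Vd = 9.2 × 51 = 469.2 L
CL = 0.693 × Vd / t½ = 0.693 × 469.2 / 24.9 = 13.06 L/h
D = CL × Css × τ / F = 13.06 × 3.73 × 4 / 0.41 = 475.3 mg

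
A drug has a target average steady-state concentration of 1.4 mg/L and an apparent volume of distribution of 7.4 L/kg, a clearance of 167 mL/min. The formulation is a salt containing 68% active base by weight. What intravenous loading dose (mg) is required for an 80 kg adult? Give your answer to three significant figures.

Vd = 7.4 L/kg × 80 kg = 592.0 L
LD = Vd × C / S = 592.0 × 1.400 / 0.68 = 1219 mg

1220 mg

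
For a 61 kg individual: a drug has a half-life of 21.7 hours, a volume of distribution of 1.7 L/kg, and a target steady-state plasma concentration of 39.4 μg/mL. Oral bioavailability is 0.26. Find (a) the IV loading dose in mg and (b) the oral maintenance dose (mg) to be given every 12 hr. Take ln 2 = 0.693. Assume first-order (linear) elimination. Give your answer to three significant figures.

Total Vd = 1.7 × 61 = 103.7 L
LD = Vd × C = 103.7 × 39.4 = 4086 mg
CL = 0.693 × Vd / t½ = 0.693 × 103.7 / 21.7 = 3.312 L/h
D = CL × Css × τ / F = 3.312 × 39.4 × 12 / 0.26 = 6023 mg

(a) 4090 mg; (b) 6020 mg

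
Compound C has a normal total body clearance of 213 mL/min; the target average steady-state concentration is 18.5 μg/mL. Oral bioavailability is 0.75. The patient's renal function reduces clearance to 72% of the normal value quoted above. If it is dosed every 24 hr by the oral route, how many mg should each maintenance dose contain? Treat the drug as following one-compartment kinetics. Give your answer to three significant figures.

5450 mg

CL = 213 mL/min = 213 × 0.06 = 12.78 L/h
Patient clearance = 0.72 × 12.78 = 9.202 L/h
At steady state, dose per interval replaces the amount cleared in that interval: F·D/τ = CL·Css.
D = CL × Css × τ / F = 9.202 × 18.5 × 24 / 0.75 = 5448 mg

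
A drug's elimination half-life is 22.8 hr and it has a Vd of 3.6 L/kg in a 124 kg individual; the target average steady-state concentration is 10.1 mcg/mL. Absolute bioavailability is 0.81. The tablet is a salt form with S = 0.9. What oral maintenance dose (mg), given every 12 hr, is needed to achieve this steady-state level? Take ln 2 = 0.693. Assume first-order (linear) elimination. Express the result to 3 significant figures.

Vd(total) = 124 kg × 3.6 L/kg = 446.4 L
CL = 0.693 × Vd / t½ = 0.693 × 446.4 / 22.8 = 13.57 L/h
D = CL × Css × τ / F / S = 13.57 × 10.1 × 12 / 0.81 / 0.9 = 2256 mg

2260 mg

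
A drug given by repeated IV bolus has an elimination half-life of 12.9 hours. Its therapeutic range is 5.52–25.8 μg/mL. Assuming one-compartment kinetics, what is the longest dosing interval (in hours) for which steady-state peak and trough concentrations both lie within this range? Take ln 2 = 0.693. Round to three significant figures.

k = 0.693 / t½ = 0.693 / 12.9 = 0.05372 h⁻¹
Between IV bolus doses, concentration decays as C = C₀·e^(−kτ), so C_peak/C_trough = e^(kτ).
τ_max = ln(C_peak/C_trough) / k = ln(25.8/5.52) / 0.05372 = 1.542 / 0.05372 = 28.70 h

28.7 h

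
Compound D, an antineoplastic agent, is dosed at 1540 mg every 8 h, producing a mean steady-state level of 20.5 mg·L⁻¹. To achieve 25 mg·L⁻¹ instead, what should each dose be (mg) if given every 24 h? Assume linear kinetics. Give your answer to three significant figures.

With linear kinetics, Css is proportional to dose rate (D/τ) at fixed clearance.
D₂ = D₁ × (Css,target / Css,current) × (τ₂/τ₁) = 1540 × (25/20.5) × (24/8) = 5634 mg

5630 mg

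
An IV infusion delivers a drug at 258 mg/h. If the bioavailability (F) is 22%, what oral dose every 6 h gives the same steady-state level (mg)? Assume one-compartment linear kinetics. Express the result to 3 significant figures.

7040 mg

To maintain the same Css, the systemic dosing rate must be unchanged: F·D/τ = infusion rate.
D = rate × τ / F = 258 × 6 / 0.22 = 7036 mg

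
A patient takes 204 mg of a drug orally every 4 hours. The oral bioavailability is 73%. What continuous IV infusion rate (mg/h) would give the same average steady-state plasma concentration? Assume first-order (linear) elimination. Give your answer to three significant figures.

37.2 mg/h

Equivalent systemic input: infusion rate = F·D/τ.
Rate = 0.73 × 204 / 4 = 37.23 mg/h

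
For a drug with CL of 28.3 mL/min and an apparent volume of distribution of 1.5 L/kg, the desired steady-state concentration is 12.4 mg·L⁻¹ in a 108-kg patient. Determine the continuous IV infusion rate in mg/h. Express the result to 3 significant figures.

Convert clearance: 28.3 mL/min × 60 min/h ÷ 1000 mL/L = 1.698 L/h
At steady state, infusion rate equals elimination rate: rate in = CL × Css.
R₀ = 1.698 × 12.4 = 21.06 mg/h

21.1 mg/h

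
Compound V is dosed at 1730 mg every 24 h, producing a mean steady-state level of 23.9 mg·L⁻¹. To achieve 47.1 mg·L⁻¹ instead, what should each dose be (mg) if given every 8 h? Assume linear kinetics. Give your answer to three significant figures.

With linear kinetics, Css is proportional to dose rate (D/τ) at fixed clearance.
D₂ = D₁ × (Css,target / Css,current) × (τ₂/τ₁) = 1730 × (47.1/23.9) × (8/24) = 1136 mg

1140 mg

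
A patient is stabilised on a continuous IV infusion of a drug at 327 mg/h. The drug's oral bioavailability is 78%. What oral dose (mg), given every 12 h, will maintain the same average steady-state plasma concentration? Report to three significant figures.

5030 mg

To maintain the same Css, the systemic dosing rate must be unchanged: F·D/τ = infusion rate.
D = rate × τ / F = 327 × 12 / 0.78 = 5031 mg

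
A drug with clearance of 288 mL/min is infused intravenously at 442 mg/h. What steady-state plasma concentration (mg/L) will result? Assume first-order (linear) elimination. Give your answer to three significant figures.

25.6 mg/L

Convert clearance: 288 mL/min × 60 min/h ÷ 1000 mL/L = 17.28 L/h
Css = rate / CL = 442 / 17.28 = 25.58 mg/L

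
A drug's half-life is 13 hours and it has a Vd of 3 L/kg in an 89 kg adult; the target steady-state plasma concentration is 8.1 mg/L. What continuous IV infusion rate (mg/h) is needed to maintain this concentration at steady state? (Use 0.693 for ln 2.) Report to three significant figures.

Vd = 3 L/kg × 89 kg = 267.0 L
CL = 0.693 × Vd / t½ = 0.693 × 267.0 / 13 = 14.23 L/h
Infusion rate = CL × Css = 14.23 × 8.1 = 115.3 mg/h

115 mg/h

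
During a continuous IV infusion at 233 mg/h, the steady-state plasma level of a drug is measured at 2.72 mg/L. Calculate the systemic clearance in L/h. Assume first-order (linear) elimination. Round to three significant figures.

85.7 L/h

At steady state, infusion rate = CL × Css, so CL = rate / Css.
CL = 233 / 2.72 = 85.66 L/h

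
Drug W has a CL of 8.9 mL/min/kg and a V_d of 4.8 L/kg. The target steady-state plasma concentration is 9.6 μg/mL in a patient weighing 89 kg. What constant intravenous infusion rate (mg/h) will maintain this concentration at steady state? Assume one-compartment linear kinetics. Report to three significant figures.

456 mg/h

CL = 8.9 mL/min/kg × 89 kg = 792.1 mL/min = 792.1 × 60/1000 = 47.53 L/h
Infusion rate = CL · Css = 47.53 L/h × 9.6 mg/L = 456.3 mg/h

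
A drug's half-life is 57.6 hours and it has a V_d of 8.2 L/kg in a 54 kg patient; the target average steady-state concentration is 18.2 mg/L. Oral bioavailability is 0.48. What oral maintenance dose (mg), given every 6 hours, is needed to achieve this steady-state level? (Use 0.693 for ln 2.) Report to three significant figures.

1210 mg

Vd = 8.2 L/kg × 54 kg = 442.8 L
CL = ln 2 · Vd / t½ = 0.693 × 442.8 / 57.6 = 5.327 L/h
D = CL × Css × τ / F = 5.327 × 18.2 × 6 / 0.48 = 1212 mg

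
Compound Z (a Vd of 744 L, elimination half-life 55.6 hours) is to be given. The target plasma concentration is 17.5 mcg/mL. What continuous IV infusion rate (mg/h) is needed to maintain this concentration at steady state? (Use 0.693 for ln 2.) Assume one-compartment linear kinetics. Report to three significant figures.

162 mg/h

CL = ln 2 · Vd / t½ = 0.693 × 744.0 / 55.6 = 9.273 L/h
Infusion rate = CL × Css = 9.273 × 17.5 = 162.3 mg/h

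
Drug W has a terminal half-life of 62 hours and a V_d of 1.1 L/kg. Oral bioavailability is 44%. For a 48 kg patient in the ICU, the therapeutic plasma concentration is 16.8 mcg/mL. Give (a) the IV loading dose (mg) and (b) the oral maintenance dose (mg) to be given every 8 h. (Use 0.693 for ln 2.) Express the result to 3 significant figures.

Vd(total) = 48 kg × 1.1 L/kg = 52.80 L
LD = Vd × C = 52.80 × 16.8 = 887.0 mg
CL = 0.693 × Vd / t½ = 0.693 × 52.80 / 62 = 0.5902 L/h
D = CL × Css × τ / F = 0.5902 × 16.8 × 8 / 0.44 = 180.3 mg

(a) 887 mg; (b) 180 mg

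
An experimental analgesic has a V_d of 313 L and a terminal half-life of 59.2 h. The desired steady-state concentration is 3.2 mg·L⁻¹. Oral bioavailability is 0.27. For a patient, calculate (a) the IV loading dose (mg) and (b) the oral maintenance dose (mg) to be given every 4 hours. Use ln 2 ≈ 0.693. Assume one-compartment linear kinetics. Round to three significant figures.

(a) 1000 mg; (b) 174 mg

LD = Vd × C = 313.0 × 3.2 = 1002 mg
CL = 0.693 × Vd / t½ = 0.693 × 313.0 / 59.2 = 3.664 L/h
D = CL × Css × τ / F = 3.664 × 3.2 × 4 / 0.27 = 173.7 mg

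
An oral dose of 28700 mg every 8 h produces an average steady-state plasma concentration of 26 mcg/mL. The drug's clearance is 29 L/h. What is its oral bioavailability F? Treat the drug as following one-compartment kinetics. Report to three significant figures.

0.210

F·D/τ = CL·Css at steady state → F = CL·Css·τ / D.
F = 29 × 26 × 8 / 28700 = 0.210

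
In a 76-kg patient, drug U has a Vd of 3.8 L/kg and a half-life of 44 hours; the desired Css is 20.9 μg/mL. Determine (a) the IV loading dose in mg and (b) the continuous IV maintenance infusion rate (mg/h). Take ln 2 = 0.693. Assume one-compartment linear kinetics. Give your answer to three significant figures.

(a) 6040 mg; (b) 95.1 mg/h

Vd(total) = 76 kg × 3.8 L/kg = 288.8 L
LD = Vd × C = 288.8 × 20.9 = 6036 mg
CL = 0.693 × Vd / t½ = 0.693 × 288.8 / 44 = 4.549 L/h
Infusion rate = CL × Css = 4.549 × 20.9 = 95.07 mg/h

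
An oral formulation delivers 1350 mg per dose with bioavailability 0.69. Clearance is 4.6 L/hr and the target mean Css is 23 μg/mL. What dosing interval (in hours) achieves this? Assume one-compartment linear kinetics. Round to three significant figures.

F·D/τ = CL·Css → τ = F·D / (CL·Css).
τ = 0.69 × 1350 / (4.6 × 23) = 8.804 h

8.80 h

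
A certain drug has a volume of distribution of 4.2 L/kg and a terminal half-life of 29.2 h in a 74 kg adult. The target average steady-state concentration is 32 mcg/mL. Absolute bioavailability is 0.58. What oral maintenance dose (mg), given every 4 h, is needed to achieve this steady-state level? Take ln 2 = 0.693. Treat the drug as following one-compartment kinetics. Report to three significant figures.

Total Vd = 4.2 × 74 = 310.8 L
CL = 0.693 × Vd / t½ = 0.693 × 310.8 / 29.2 = 7.376 L/h
D = CL × Css × τ / F = 7.376 × 32 × 4 / 0.58 = 1628 mg

1630 mg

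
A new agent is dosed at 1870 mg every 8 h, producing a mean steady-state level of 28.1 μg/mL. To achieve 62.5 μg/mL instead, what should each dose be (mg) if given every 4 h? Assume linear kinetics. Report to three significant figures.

2080 mg

With linear kinetics, Css is proportional to dose rate (D/τ) at fixed clearance.
D₂ = D₁ × (Css,target / Css,current) × (τ₂/τ₁) = 1870 × (62.5/28.1) × (4/8) = 2080 mg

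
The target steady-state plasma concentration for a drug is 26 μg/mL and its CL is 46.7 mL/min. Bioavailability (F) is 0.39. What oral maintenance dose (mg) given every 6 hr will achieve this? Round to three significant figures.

1120 mg

CL = 46.7 mL/min = 46.7 × 0.06 = 2.802 L/h
D = CL × Css × τ / F = 2.802 × 26 × 6 / 0.39 = 1121 mg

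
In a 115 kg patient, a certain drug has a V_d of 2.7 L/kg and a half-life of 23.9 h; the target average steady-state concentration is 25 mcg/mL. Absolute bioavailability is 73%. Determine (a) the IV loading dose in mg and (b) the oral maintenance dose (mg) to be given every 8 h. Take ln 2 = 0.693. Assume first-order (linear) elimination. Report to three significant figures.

(a) 7760 mg; (b) 2470 mg

Total Vd = 2.7 × 115 = 310.5 L
LD = Vd × C = 310.5 × 25 = 7763 mg
CL = 0.693 × Vd / t½ = 0.693 × 310.5 / 23.9 = 9.003 L/h
D = CL × Css × τ / F = 9.003 × 25 × 8 / 0.73 = 2467 mg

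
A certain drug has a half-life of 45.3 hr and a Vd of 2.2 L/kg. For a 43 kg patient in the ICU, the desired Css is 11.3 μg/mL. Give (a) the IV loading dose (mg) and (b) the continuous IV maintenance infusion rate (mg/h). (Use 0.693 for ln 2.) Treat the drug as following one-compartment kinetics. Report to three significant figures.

(a) 1070 mg; (b) 16.4 mg/h

Vd(total) = 43 kg × 2.2 L/kg = 94.60 L
LD = Vd × C = 94.60 × 11.3 = 1069 mg
CL = 0.693 × Vd / t½ = 0.693 × 94.60 / 45.3 = 1.447 L/h
Infusion rate = CL × Css = 1.447 × 11.3 = 16.35 mg/h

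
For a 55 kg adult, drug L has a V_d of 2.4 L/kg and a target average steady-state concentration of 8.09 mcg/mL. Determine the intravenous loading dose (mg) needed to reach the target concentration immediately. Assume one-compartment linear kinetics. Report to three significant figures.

Vd = 2.4 L/kg × 55 kg = 132.0 L
The loading dose fills Vd to the target concentration.
LD = Vd × C = 132.0 × 8.090 = 1068 mg

1070 mg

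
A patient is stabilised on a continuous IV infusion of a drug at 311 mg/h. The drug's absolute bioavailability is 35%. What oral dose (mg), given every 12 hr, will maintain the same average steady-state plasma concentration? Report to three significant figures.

10700 mg

To maintain the same Css, the systemic dosing rate must be unchanged: F·D/τ = infusion rate.
D = rate × τ / F = 311 × 12 / 0.35 = 10660 mg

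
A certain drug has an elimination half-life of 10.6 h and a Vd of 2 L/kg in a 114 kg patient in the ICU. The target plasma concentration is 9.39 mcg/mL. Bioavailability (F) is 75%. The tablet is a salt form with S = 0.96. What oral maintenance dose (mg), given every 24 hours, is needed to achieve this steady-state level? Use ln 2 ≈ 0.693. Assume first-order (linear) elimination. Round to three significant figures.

Vd(total) = 114 kg × 2 L/kg = 228.0 L
CL = 0.693 × Vd / t½ = 0.693 × 228.0 / 10.6 = 14.91 L/h
D = CL × Css × τ / F / S = 14.91 × 9.39 × 24 / 0.75 / 0.96 = 4667 mg

4670 mg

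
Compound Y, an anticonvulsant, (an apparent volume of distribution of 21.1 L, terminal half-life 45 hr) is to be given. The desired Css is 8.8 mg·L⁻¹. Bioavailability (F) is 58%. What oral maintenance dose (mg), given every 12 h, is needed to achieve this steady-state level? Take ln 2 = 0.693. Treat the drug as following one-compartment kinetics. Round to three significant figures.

59.2 mg

k = 0.693/45 = 0.01540 h⁻¹, so CL = k·Vd = 0.01540 × 21.10 = 0.3249 L/h
D = CL × Css × τ / F = 0.3249 × 8.8 × 12 / 0.58 = 59.15 mg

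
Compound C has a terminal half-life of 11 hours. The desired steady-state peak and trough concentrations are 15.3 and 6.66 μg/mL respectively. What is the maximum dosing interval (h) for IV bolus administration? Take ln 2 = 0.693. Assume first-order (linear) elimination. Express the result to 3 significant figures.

13.2 h

k = 0.693 / t½ = 0.693 / 11 = 0.06300 h⁻¹
Between IV bolus doses, concentration decays as C = C₀·e^(−kτ), so C_peak/C_trough = e^(kτ).
τ_max = ln(C_peak/C_trough) / k = ln(15.3/6.66) / 0.06300 = 0.8317 / 0.06300 = 13.20 h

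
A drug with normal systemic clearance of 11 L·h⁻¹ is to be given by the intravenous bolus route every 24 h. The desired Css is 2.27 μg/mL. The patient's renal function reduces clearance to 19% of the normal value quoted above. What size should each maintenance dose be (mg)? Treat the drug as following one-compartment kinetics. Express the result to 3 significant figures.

Patient clearance = 0.19 × 11.00 = 2.090 L/h
At steady state, dose per interval replaces the amount cleared in that interval: D/τ = CL·Css.
D = CL × Css × τ = 2.090 × 2.27 × 24 = 113.9 mg

114 mg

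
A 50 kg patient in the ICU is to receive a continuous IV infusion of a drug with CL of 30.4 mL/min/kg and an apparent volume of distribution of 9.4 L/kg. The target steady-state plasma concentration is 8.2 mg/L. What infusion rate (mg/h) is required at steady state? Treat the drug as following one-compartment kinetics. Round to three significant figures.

CL = 30.4 mL/min/kg × 50 kg = 1520 mL/min = 1520 × 60/1000 = 91.20 L/h
Infusion rate = CL · Css = 91.20 L/h × 8.2 mg/L = 747.8 mg/h

748 mg/h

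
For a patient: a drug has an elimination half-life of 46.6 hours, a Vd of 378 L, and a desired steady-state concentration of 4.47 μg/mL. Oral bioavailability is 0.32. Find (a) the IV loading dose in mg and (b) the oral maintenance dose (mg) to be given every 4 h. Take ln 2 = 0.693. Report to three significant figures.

LD = Vd × C = 378.0 × 4.47 = 1690 mg
CL = 0.693 × Vd / t½ = 0.693 × 378.0 / 46.6 = 5.621 L/h
D = CL × Css × τ / F = 5.621 × 4.47 × 4 / 0.32 = 314.1 mg

(a) 1690 mg; (b) 314 mg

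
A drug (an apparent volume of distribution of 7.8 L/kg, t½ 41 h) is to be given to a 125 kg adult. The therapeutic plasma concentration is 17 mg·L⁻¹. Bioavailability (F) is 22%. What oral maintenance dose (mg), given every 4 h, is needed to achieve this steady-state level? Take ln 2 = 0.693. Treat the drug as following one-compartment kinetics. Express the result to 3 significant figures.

5090 mg

Vd(total) = 125 kg × 7.8 L/kg = 975.0 L
CL = ln 2 · Vd / t½ = 0.693 × 975.0 / 41 = 16.48 L/h
D = CL × Css × τ / F = 16.48 × 17 × 4 / 0.22 = 5094 mg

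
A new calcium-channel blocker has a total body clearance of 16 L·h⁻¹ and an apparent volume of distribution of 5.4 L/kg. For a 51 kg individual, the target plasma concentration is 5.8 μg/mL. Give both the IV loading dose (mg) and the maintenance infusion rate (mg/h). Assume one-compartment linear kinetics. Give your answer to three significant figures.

Vd = 5.4 L/kg × 51 kg = 275.4 L
Loading dose = Vd × C = 275.4 × 5.8 = 1597 mg
Infusion rate = 16.00 L/h × 5.8 mg/L = 92.80 mg/h

(a) 1600 mg; (b) 92.8 mg/h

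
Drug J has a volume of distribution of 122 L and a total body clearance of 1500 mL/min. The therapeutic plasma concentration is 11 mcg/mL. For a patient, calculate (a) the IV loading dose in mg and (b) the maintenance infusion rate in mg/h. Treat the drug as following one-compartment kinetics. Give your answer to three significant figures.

(a) 1340 mg; (b) 990 mg/h

Loading: fill Vd to C_target → 122.0 L × 11 mg/L = 1342 mg
CL = 1500 mL/min × 60/1000 = 90.00 L/h
Infusion rate = 90.00 L/h × 11 mg/L = 990.0 mg/h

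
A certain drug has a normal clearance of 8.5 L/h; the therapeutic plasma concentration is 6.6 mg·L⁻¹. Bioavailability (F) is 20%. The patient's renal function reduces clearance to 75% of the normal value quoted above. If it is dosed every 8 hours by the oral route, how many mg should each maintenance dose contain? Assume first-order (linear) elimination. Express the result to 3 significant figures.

Patient clearance = 0.75 × 8.500 = 6.375 L/h
D = CL × Css × τ / F = 6.375 × 6.6 × 8 / 0.2 = 1683 mg

1680 mg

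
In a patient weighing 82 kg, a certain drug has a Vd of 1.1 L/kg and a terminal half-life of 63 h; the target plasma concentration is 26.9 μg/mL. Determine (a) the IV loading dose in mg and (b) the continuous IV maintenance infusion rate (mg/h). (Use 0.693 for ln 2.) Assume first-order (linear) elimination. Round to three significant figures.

(a) 2430 mg; (b) 26.7 mg/h

Vd(total) = 82 kg × 1.1 L/kg = 90.20 L
LD = Vd × C = 90.20 × 26.9 = 2426 mg
CL = 0.693 × Vd / t½ = 0.693 × 90.20 / 63 = 0.9922 L/h
Infusion rate = CL × Css = 0.9922 × 26.9 = 26.69 mg/h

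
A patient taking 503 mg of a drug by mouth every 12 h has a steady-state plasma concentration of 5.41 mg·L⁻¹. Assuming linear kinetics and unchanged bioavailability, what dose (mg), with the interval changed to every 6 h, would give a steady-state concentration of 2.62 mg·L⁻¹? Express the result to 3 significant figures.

For first-order elimination, Css ∝ F·D/(CL·τ); F and CL are unchanged, so Css ∝ D/τ.
D₂ = D₁ × (Css,target / Css,current) × (τ₂/τ₁) = 503 × (2.62/5.41) × (6/12) = 121.8 mg

122 mg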